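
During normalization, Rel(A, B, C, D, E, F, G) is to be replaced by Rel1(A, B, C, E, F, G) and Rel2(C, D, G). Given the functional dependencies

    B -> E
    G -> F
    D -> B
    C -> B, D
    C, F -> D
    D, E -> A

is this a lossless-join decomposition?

Common attributes: Rel1 ∩ Rel2 = {C, G}.
Closure of {C, G}: G → F applies, adding F; C → B, D applies, adding B, D; B → E applies, adding E; D, E → A applies, adding A. So (C, G)⁺ = {A, B, C, D, E, F, G}.
This closure contains every attribute of Rel1, so Rel1 ∩ Rel2 → Rel1. The join is lossless.

Yes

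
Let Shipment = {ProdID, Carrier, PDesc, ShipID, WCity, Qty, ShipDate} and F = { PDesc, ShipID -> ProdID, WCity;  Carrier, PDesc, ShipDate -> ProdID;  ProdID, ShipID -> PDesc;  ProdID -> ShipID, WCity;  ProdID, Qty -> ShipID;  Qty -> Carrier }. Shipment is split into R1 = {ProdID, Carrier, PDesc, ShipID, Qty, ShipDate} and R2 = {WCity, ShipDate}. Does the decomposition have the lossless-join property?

Common attributes: R1 ∩ R2 = {ShipDate}.
No dependency enlarges {ShipDate}, so (ShipDate)⁺ = {ShipDate}.
The closure contains neither all of R1 = {ProdID, Carrier, PDesc, ShipID, Qty, ShipDate} nor all of R2 = {WCity, ShipDate}, so the common attributes are not a superkey of either fragment. The join is lossy.

No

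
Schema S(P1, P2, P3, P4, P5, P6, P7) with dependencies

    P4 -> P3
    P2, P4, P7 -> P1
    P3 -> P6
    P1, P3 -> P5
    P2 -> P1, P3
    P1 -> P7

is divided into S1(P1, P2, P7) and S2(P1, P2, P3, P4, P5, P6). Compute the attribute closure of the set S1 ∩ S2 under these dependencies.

P1, P2, P3, P5, P6, P7

S1 ∩ S2 = {P1, P2}.
P2 → P1, P3 applies, adding P3
P1 → P7 applies, adding P7
P3 → P6 applies, adding P6
P1, P3 → P5 applies, adding P5
Closure: {P1, P2, P3, P5, P6, P7}.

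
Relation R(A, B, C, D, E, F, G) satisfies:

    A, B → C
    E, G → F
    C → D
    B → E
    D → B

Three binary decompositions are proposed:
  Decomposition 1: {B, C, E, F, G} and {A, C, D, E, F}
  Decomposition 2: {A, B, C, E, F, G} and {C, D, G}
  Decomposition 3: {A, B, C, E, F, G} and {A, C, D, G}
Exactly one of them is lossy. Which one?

Decomposition 1

Decomposition 1: common = {C, E, F}, closure = {B, C, D, E, F} → lossy.
Decomposition 2: common = {C, G}, closure = {B, C, D, E, F, G} → lossless.
Decomposition 3: common = {A, C, G}, closure = {A, B, C, D, E, F, G} → lossless.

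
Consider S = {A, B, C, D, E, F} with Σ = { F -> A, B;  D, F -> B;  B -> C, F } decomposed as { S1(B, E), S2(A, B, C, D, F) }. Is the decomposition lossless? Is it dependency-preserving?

Lossless test: (B)⁺ = {A, B, C, F}, which is a superkey of neither fragment — lossy.
Dependency preservation: every FD's attributes lie within a single fragment, so each can be enforced locally — preserved.

lossy but dependency-preserving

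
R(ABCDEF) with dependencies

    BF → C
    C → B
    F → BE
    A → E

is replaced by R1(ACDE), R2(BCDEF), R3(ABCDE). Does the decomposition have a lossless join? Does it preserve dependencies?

Lossless test (chase): Rows 1 and 2 agree on C; apply C→B and equate their B entries. No row becomes fully distinguished — the join is lossy.
Dependency preservation: every FD's attributes lie within a single fragment, so each can be enforced locally — preserved.

lossy but dependency-preserving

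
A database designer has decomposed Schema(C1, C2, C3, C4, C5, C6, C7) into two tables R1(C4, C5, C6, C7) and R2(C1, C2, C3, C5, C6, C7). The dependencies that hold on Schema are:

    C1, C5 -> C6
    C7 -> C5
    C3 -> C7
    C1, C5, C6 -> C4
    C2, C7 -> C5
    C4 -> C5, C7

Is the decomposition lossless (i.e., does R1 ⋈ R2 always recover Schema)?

No

Common attributes: R1 ∩ R2 = {C5, C6, C7}.
No dependency enlarges {C5, C6, C7}, so (C5, C6, C7)⁺ = {C5, C6, C7}.
The closure contains neither all of R1 = {C4, C5, C6, C7} nor all of R2 = {C1, C2, C3, C5, C6, C7}, so the common attributes are not a superkey of either fragment. The join is lossy.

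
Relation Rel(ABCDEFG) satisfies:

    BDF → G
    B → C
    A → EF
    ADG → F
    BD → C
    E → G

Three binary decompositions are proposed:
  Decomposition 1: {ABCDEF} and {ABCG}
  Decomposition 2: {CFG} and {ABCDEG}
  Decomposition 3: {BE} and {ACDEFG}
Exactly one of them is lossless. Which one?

Decomposition 1: common = {ABC}, closure = {ABCEFG} → lossless.
Decomposition 2: common = {CG}, closure = {CG} → lossy.
Decomposition 3: common = {E}, closure = {EG} → lossy.

Decomposition 1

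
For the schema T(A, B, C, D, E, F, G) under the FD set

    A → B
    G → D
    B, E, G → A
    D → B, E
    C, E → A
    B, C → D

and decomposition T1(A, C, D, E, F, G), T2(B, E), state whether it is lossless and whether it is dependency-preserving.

Lossless test: (E)⁺ = {E}, which is a superkey of neither fragment — lossy.
Dependency preservation: the restricted closure of {A} across the fragments never reaches {B}, so A → B cannot be enforced without a join — not preserved.

lossy and not dependency-preserving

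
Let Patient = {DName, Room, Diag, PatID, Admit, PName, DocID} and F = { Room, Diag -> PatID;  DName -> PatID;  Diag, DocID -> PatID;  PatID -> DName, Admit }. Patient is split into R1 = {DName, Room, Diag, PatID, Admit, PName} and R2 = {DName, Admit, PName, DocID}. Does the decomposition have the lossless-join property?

No

Common attributes: R1 ∩ R2 = {DName, Admit, PName}.
Closure of {DName, Admit, PName}: DName → PatID applies, adding PatID. So (DName, Admit, PName)⁺ = {DName, PatID, Admit, PName}.
The closure contains neither all of R1 = {DName, Room, Diag, PatID, Admit, PName} nor all of R2 = {DName, Admit, PName, DocID}, so the common attributes are not a superkey of either fragment. The join is lossy.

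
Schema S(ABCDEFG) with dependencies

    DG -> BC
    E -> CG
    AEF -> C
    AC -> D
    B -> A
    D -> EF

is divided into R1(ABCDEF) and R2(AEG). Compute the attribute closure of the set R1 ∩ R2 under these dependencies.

ABCDEFG

R1 ∩ R2 = {AE}.
E → CG applies, adding CG
AC → D applies, adding D
D → EF applies, adding F
DG → BC applies, adding B
Closure: {ABCDEFG}.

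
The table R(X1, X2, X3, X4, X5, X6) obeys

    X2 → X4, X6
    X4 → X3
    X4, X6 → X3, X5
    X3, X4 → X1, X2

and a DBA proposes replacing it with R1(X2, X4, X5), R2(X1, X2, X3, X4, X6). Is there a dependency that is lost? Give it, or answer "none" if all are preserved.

none

X2 → X4, X6 lies within R2.
X4 → X3 lies within R2.
X4, X6 → X3, X5: restricted closure across fragments reaches X3, X5.
X3, X4 → X1, X2 lies within R2.
Every dependency is enforceable on the fragments, so the decomposition is dependency-preserving.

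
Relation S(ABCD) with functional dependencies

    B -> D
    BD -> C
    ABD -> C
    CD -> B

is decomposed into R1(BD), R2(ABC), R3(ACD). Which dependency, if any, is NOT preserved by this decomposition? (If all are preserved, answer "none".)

Check CD → B: no single fragment contains all of {BCD}, and the restricted closure of {CD} across the fragments never reaches {B}.
B → D is preserved.
BD → C is preserved.
ABD → C is preserved.

CD -> B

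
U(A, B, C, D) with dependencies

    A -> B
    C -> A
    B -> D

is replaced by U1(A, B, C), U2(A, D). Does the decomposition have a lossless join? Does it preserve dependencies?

Lossless test: (A)⁺ = {A, B, D}, which contains all of one fragment — lossless.
Dependency preservation: the restricted closure of {B} across the fragments never reaches {D}, so B → D cannot be enforced without a join — not preserved.

lossless but not dependency-preserving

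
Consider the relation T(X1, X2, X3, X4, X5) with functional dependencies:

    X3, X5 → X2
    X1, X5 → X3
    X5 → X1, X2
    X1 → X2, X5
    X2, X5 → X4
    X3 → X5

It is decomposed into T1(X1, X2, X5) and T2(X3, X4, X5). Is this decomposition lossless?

Common attributes: T1 ∩ T2 = {X5}.
Closure of {X5}: X5 → X1, X2 applies, adding X1, X2; X2, X5 → X4 applies, adding X4; X1, X5 → X3 applies, adding X3. So (X5)⁺ = {X1, X2, X3, X4, X5}.
This closure contains every attribute of T1, so T1 ∩ T2 → T1. The join is lossless.

Yes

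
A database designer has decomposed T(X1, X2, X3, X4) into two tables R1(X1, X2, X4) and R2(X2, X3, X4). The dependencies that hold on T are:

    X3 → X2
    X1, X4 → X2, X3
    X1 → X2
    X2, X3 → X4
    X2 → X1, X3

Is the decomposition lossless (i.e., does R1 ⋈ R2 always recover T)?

Yes

Common attributes: R1 ∩ R2 = {X2, X4}.
Closure of {X2, X4}: X2 → X1, X3 applies, adding X1, X3. So (X2, X4)⁺ = {X1, X2, X3, X4}.
This closure contains every attribute of R1, so R1 ∩ R2 → R1. The join is lossless.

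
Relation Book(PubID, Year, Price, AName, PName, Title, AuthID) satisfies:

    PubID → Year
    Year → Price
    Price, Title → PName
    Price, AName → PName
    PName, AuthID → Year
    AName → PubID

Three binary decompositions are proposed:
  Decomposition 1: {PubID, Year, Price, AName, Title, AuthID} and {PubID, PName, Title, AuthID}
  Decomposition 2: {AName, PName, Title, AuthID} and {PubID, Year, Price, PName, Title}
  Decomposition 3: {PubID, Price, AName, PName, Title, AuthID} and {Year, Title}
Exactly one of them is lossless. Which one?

Decomposition 1: common = {PubID, Title, AuthID}, closure = {PubID, Year, Price, PName, Title, AuthID} → lossless.
Decomposition 2: common = {PName, Title}, closure = {PName, Title} → lossy.
Decomposition 3: common = {Title}, closure = {Title} → lossy.

Decomposition 1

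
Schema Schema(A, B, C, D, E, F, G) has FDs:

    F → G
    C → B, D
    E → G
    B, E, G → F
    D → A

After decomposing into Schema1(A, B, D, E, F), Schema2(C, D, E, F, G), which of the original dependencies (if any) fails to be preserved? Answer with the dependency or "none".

Check C → B, D: no single fragment contains all of {B, C, D}, and the restricted closure of {C} across the fragments never reaches {B, D}.
F → G is preserved.
E → G is preserved.
B, E, G → F is preserved.
D → A is preserved.

C → B, D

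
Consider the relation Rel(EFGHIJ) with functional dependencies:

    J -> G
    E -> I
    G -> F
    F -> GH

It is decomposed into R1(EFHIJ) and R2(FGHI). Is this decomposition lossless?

Common attributes: R1 ∩ R2 = {FHI}.
Closure of {FHI}: F → GH applies, adding G. So (FHI)⁺ = {FGHI}.
This closure contains every attribute of R2, so R1 ∩ R2 → R2. The join is lossless.

Yes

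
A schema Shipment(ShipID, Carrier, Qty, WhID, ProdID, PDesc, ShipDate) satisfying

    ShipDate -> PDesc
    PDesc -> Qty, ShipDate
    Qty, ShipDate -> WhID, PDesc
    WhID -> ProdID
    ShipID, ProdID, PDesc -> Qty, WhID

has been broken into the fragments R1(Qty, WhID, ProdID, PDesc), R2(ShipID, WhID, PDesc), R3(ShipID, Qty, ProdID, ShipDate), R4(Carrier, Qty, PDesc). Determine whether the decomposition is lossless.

No

Chase test. Columns are ShipID, Carrier, Qty, WhID, ProdID, PDesc, ShipDate; row i has aⱼ where attribute j ∈ Ri, else bᵢⱼ.
Initial tableau (one row per fragment):
  row 1: b11 b12 a3 a4 a5 a6 b17
  row 2: a1 b22 b23 a4 b25 a6 b27
  row 3: a1 b32 a3 b34 a5 b36 a7
  row 4: b41 a2 a3 b44 b45 a6 b47
Rows 1 and 2 agree on PDesc; apply PDesc→Qty, ShipDate and equate their Qty, ShipDate entries.
Rows 1 and 4 agree on PDesc; apply PDesc→Qty, ShipDate and equate their Qty, ShipDate entries.
Rows 1 and 4 agree on Qty, ShipDate; apply Qty, ShipDate→WhID, PDesc and equate their WhID, PDesc entries.
Rows 1 and 2 agree on WhID; apply WhID→ProdID and equate their ProdID entries.
Rows 1 and 4 agree on WhID; apply WhID→ProdID and equate their ProdID entries.
No row becomes fully distinguished — the join is lossy.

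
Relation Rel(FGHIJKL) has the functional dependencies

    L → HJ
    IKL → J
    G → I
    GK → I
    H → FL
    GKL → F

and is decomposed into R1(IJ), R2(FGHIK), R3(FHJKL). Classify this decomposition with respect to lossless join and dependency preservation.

lossless and dependency-preserving

Lossless test (chase): Rows 2 and 3 agree on H; apply H→FL and equate their FL entries. Rows 2 and 3 agree on L; apply L→HJ and equate their HJ entries. Row 2 is now all distinguished symbols — the join is lossless.
Dependency preservation: IKL → J; GKL → F are not contained in any single fragment, but the restricted closure of each left-hand side across the fragments still reaches the right-hand side; the remaining FDs each lie inside some fragment. All dependencies are preserved.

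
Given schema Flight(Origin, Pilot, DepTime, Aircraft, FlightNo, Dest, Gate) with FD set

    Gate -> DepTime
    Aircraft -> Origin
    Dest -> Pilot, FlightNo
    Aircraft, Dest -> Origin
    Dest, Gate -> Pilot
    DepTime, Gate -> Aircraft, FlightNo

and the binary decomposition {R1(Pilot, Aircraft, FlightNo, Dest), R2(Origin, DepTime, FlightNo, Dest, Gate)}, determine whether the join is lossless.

Common attributes: R1 ∩ R2 = {FlightNo, Dest}.
Closure of {FlightNo, Dest}: Dest → Pilot, FlightNo applies, adding Pilot. So (FlightNo, Dest)⁺ = {Pilot, FlightNo, Dest}.
The closure contains neither all of R1 = {Pilot, Aircraft, FlightNo, Dest} nor all of R2 = {Origin, DepTime, FlightNo, Dest, Gate}, so the common attributes are not a superkey of either fragment. The join is lossy.

No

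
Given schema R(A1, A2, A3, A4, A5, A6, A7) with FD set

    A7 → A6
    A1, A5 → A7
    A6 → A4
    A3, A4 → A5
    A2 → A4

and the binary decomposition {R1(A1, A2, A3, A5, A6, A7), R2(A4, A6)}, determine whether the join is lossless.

Yes

Common attributes: R1 ∩ R2 = {A6}.
Closure of {A6}: A6 → A4 applies, adding A4. So (A6)⁺ = {A4, A6}.
This closure contains every attribute of R2, so R1 ∩ R2 → R2. The join is lossless.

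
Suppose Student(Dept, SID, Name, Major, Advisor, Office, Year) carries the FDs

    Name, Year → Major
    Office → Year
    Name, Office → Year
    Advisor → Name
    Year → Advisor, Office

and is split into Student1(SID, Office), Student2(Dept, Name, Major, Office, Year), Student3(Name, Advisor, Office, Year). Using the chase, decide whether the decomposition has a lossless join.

No

Chase test. Columns are Dept, SID, Name, Major, Advisor, Office, Year; row i has aⱼ where attribute j ∈ Studenti, else bᵢⱼ.
Initial tableau (one row per fragment):
  row 1: b11 a2 b13 b14 b15 a6 b17
  row 2: a1 b22 a3 a4 b25 a6 a7
  row 3: b31 b32 a3 b34 a5 a6 a7
Rows 2 and 3 agree on Name, Year; apply Name, Year→Major and equate their Major entries.
Rows 1 and 2 agree on Office; apply Office→Year and equate their Year entries.
Rows 1 and 2 agree on Year; apply Year→Advisor, Office and equate their Advisor, Office entries.
Rows 1 and 3 agree on Year; apply Year→Advisor, Office and equate their Advisor, Office entries.
Rows 1 and 2 agree on Advisor; apply Advisor→Name and equate their Name entries.
Rows 1 and 2 agree on Name, Year; apply Name, Year→Major and equate their Major entries.
No row becomes fully distinguished — the join is lossy.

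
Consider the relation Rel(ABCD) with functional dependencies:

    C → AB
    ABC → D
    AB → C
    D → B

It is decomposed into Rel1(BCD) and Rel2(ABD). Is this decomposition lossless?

No

Common attributes: Rel1 ∩ Rel2 = {BD}.
No dependency enlarges {BD}, so (BD)⁺ = {BD}.
The closure contains neither all of Rel1 = {BCD} nor all of Rel2 = {ABD}, so the common attributes are not a superkey of either fragment. The join is lossy.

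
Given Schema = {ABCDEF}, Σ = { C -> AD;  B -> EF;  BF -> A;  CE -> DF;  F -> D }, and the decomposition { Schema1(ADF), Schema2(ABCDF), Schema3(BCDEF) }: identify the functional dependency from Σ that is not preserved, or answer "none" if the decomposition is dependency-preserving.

none

C → AD lies within Schema2.
B → EF lies within Schema3.
BF → A lies within Schema2.
CE → DF lies within Schema3.
F → D lies within Schema1.
Every dependency is enforceable on the fragments, so the decomposition is dependency-preserving.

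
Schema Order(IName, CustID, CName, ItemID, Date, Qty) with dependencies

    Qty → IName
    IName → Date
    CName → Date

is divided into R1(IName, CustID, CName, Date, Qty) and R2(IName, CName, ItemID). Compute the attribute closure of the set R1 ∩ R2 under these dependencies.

IName, CName, Date

R1 ∩ R2 = {IName, CName}.
IName → Date applies, adding Date
Closure: {IName, CName, Date}.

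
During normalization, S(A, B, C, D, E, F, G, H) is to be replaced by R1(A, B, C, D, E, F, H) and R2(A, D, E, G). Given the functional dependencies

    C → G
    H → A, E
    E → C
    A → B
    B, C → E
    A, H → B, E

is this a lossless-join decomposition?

Yes

Common attributes: R1 ∩ R2 = {A, D, E}.
Closure of {A, D, E}: E → C applies, adding C; A → B applies, adding B; C → G applies, adding G. So (A, D, E)⁺ = {A, B, C, D, E, G}.
This closure contains every attribute of R2, so R1 ∩ R2 → R2. The join is lossless.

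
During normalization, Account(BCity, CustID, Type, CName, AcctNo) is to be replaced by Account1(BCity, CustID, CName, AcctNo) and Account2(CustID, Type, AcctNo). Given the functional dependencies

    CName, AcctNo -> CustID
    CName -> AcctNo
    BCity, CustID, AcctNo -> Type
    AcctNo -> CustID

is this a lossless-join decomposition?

Common attributes: Account1 ∩ Account2 = {CustID, AcctNo}.
No dependency enlarges {CustID, AcctNo}, so (CustID, AcctNo)⁺ = {CustID, AcctNo}.
The closure contains neither all of Account1 = {BCity, CustID, CName, AcctNo} nor all of Account2 = {CustID, Type, AcctNo}, so the common attributes are not a superkey of either fragment. The join is lossy.

No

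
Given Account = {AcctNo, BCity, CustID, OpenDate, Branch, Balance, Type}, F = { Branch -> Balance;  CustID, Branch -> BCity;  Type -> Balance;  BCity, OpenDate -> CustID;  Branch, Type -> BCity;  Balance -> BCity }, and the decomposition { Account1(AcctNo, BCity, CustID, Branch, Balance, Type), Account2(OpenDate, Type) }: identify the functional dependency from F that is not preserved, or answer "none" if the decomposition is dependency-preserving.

BCity, OpenDate -> CustID

Check BCity, OpenDate → CustID: no single fragment contains all of {BCity, CustID, OpenDate}, and the restricted closure of {BCity, OpenDate} across the fragments never reaches {CustID}.
Branch → Balance is preserved.
CustID, Branch → BCity is preserved.
Type → Balance is preserved.
Branch, Type → BCity is preserved.
Balance → BCity is preserved.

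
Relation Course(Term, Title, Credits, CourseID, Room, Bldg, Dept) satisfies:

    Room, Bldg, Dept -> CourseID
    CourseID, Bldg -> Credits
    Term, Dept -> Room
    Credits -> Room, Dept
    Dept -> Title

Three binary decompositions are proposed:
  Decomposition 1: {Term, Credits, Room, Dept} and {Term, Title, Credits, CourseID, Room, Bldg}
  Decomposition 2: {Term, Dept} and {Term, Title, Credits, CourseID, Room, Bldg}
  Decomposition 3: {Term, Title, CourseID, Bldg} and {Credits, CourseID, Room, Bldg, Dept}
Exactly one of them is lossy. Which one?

Decomposition 1: common = {Term, Credits, Room}, closure = {Term, Title, Credits, Room, Dept} → lossless.
Decomposition 2: common = {Term}, closure = {Term} → lossy.
Decomposition 3: common = {CourseID, Bldg}, closure = {Title, Credits, CourseID, Room, Bldg, Dept} → lossless.

Decomposition 2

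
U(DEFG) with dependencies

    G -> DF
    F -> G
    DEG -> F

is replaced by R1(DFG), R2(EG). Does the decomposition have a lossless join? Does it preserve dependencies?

Lossless test: (G)⁺ = {DFG}, which contains all of one fragment — lossless.
Dependency preservation: DEG → F is not contained in any single fragment, but the restricted closure of its left-hand side across the fragments still reaches the right-hand side; the remaining FDs each lie inside some fragment. All dependencies are preserved.

lossless and dependency-preserving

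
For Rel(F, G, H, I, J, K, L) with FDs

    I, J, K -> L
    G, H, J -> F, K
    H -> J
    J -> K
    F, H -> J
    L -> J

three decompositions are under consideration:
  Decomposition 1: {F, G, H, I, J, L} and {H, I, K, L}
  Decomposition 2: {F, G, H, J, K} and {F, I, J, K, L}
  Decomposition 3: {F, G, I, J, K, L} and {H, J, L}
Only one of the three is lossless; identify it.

Decomposition 1

Decomposition 1: common = {H, I, L}, closure = {H, I, J, K, L} → lossless.
Decomposition 2: common = {F, J, K}, closure = {F, J, K} → lossy.
Decomposition 3: common = {J, L}, closure = {J, K, L} → lossy.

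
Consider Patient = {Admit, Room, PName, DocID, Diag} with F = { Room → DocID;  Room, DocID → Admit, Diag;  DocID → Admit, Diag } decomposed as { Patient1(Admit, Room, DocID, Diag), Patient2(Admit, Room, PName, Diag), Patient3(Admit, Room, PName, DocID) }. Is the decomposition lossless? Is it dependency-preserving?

Lossless test (chase): Rows 1 and 2 agree on Room; apply Room→DocID and equate their DocID entries. Rows 1 and 3 agree on Room, DocID; apply Room, DocID→Admit, Diag and equate their Admit, Diag entries. Row 2 is now all distinguished symbols — the join is lossless.
Dependency preservation: every FD's attributes lie within a single fragment, so each can be enforced locally — preserved.

lossless and dependency-preserving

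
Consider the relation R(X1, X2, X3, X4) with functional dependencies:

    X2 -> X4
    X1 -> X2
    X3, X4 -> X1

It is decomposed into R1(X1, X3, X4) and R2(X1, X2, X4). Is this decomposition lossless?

Common attributes: R1 ∩ R2 = {X1, X4}.
Closure of {X1, X4}: X1 → X2 applies, adding X2. So (X1, X4)⁺ = {X1, X2, X4}.
This closure contains every attribute of R2, so R1 ∩ R2 → R2. The join is lossless.

Yes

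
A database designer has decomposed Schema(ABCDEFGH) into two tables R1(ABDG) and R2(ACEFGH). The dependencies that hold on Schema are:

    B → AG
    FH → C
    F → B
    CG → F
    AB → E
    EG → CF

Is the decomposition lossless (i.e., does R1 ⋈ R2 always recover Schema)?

No

Common attributes: R1 ∩ R2 = {AG}.
No dependency enlarges {AG}, so (AG)⁺ = {AG}.
The closure contains neither all of R1 = {ABDG} nor all of R2 = {ACEFGH}, so the common attributes are not a superkey of either fragment. The join is lossy.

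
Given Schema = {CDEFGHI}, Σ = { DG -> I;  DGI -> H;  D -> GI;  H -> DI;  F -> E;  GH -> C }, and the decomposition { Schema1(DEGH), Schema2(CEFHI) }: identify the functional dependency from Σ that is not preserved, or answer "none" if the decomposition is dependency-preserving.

none

DG → I: restricted closure across fragments reaches I.
DGI → H: restricted closure across fragments reaches H.
D → GI: restricted closure across fragments reaches GI.
H → DI: restricted closure across fragments reaches DI.
F → E lies within Schema2.
GH → C: restricted closure across fragments reaches C.
Every dependency is enforceable on the fragments, so the decomposition is dependency-preserving.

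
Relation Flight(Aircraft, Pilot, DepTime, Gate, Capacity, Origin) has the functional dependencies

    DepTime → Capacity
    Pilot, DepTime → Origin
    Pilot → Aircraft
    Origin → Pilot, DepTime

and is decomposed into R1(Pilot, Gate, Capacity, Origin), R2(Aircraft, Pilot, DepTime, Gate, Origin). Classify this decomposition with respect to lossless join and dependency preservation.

lossless but not dependency-preserving

Lossless test: (Pilot, Gate, Origin)⁺ = {Aircraft, Pilot, DepTime, Gate, Capacity, Origin}, which contains all of one fragment — lossless.
Dependency preservation: the restricted closure of {DepTime} across the fragments never reaches {Capacity}, so DepTime → Capacity cannot be enforced without a join — not preserved.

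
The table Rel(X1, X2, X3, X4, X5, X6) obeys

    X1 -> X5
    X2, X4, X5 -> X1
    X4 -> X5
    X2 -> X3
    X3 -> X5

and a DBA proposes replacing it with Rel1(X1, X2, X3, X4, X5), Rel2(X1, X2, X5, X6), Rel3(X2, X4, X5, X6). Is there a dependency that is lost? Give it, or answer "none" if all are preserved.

X1 → X5 lies within Rel1.
X2, X4, X5 → X1 lies within Rel1.
X4 → X5 lies within Rel1.
X2 → X3 lies within Rel1.
X3 → X5 lies within Rel1.
Every dependency is enforceable on the fragments, so the decomposition is dependency-preserving.

none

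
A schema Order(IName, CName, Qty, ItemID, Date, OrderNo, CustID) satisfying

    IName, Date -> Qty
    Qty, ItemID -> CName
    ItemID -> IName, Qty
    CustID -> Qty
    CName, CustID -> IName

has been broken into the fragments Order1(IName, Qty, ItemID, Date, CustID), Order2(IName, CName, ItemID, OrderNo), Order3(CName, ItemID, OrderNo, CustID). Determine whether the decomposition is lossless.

Chase test. Columns are IName, CName, Qty, ItemID, Date, OrderNo, CustID; row i has aⱼ where attribute j ∈ Orderi, else bᵢⱼ.
Initial tableau (one row per fragment):
  row 1: a1 b12 a3 a4 a5 b16 a7
  row 2: a1 a2 b23 a4 b25 a6 b27
  row 3: b31 a2 b33 a4 b35 a6 a7
Rows 1 and 2 agree on ItemID; apply ItemID→IName, Qty and equate their IName, Qty entries.
Rows 1 and 3 agree on ItemID; apply ItemID→IName, Qty and equate their IName, Qty entries.
Rows 1 and 2 agree on Qty, ItemID; apply Qty, ItemID→CName and equate their CName entries.
No row becomes fully distinguished — the join is lossy.

No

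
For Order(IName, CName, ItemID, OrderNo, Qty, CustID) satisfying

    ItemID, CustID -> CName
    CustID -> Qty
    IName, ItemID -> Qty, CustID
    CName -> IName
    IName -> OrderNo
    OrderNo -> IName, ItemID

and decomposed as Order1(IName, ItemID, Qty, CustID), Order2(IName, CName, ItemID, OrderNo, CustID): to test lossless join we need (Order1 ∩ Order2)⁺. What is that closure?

Order1 ∩ Order2 = {IName, ItemID, CustID}.
ItemID, CustID → CName applies, adding CName
CustID → Qty applies, adding Qty
IName → OrderNo applies, adding OrderNo
Closure: {IName, CName, ItemID, OrderNo, Qty, CustID}.

IName, CName, ItemID, OrderNo, Qty, CustID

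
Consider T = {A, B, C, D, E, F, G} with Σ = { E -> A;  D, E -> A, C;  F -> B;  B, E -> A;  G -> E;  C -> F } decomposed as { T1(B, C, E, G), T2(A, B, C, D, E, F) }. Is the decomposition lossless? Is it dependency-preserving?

lossy but dependency-preserving

Lossless test: (B, C, E)⁺ = {A, B, C, E, F}, which is a superkey of neither fragment — lossy.
Dependency preservation: every FD's attributes lie within a single fragment, so each can be enforced locally — preserved.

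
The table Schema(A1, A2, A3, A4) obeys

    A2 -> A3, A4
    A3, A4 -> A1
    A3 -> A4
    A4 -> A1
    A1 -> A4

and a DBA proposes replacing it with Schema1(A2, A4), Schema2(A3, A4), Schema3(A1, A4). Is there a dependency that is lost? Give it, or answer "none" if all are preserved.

Check A2 → A3, A4: no single fragment contains all of {A2, A3, A4}, and the restricted closure of {A2} across the fragments never reaches {A3, A4}.
A3, A4 → A1 is preserved.
A3 → A4 is preserved.
A4 → A1 is preserved.
A1 → A4 is preserved.

A2 -> A3, A4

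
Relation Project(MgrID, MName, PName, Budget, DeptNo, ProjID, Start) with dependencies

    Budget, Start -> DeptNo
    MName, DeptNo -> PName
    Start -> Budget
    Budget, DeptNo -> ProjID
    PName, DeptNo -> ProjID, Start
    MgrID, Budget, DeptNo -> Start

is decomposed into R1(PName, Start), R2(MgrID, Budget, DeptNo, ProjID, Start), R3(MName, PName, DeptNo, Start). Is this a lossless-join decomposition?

Chase test. Columns are MgrID, MName, PName, Budget, DeptNo, ProjID, Start; row i has aⱼ where attribute j ∈ Ri, else bᵢⱼ.
Initial tableau (one row per fragment):
  row 1: b11 b12 a3 b14 b15 b16 a7
  row 2: a1 b22 b23 a4 a5 a6 a7
  row 3: b31 a2 a3 b34 a5 b36 a7
Rows 1 and 2 agree on Start; apply Start→Budget and equate their Budget entries.
Rows 1 and 3 agree on Start; apply Start→Budget and equate their Budget entries.
Rows 2 and 3 agree on Budget, DeptNo; apply Budget, DeptNo→ProjID and equate their ProjID entries.
Rows 1 and 2 agree on Budget, Start; apply Budget, Start→DeptNo and equate their DeptNo entries.
Rows 1 and 2 agree on Budget, DeptNo; apply Budget, DeptNo→ProjID and equate their ProjID entries.
No row becomes fully distinguished — the join is lossy.

No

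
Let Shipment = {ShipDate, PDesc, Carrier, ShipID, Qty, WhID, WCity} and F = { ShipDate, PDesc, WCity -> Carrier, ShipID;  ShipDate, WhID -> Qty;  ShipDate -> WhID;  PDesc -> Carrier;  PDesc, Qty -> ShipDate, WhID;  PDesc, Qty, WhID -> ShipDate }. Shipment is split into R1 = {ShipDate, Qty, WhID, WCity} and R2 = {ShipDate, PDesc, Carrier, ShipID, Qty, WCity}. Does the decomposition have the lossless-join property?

Yes

Common attributes: R1 ∩ R2 = {ShipDate, Qty, WCity}.
Closure of {ShipDate, Qty, WCity}: ShipDate → WhID applies, adding WhID. So (ShipDate, Qty, WCity)⁺ = {ShipDate, Qty, WhID, WCity}.
This closure contains every attribute of R1, so R1 ∩ R2 → R1. The join is lossless.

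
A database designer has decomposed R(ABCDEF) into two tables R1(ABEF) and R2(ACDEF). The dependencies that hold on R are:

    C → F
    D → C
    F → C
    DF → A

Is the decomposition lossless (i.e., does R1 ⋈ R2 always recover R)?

No

Common attributes: R1 ∩ R2 = {AEF}.
Closure of {AEF}: F → C applies, adding C. So (AEF)⁺ = {ACEF}.
The closure contains neither all of R1 = {ABEF} nor all of R2 = {ACDEF}, so the common attributes are not a superkey of either fragment. The join is lossy.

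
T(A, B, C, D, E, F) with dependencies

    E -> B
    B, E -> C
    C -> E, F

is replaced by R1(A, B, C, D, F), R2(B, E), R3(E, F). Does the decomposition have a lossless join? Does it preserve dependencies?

Lossless test (chase): Rows 2 and 3 agree on E; apply E→B and equate their B entries. Rows 2 and 3 agree on B, E; apply B, E→C and equate their C entries. Rows 2 and 3 agree on C; apply C→E, F and equate their E, F entries. No row becomes fully distinguished — the join is lossy.
Dependency preservation: the restricted closure of {B, E} across the fragments never reaches {C}, so B, E → C cannot be enforced without a join — not preserved.

lossy and not dependency-preserving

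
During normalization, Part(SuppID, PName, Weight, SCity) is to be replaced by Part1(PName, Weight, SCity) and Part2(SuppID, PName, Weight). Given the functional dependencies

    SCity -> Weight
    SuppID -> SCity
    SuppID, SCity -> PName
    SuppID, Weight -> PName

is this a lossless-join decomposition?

Common attributes: Part1 ∩ Part2 = {PName, Weight}.
No dependency enlarges {PName, Weight}, so (PName, Weight)⁺ = {PName, Weight}.
The closure contains neither all of Part1 = {PName, Weight, SCity} nor all of Part2 = {SuppID, PName, Weight}, so the common attributes are not a superkey of either fragment. The join is lossy.

No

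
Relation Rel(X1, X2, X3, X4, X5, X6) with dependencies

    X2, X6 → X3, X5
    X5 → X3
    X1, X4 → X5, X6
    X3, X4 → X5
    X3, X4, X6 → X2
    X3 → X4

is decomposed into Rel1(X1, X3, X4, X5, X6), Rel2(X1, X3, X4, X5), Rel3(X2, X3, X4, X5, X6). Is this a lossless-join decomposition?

Yes

Chase test. Columns are X1, X2, X3, X4, X5, X6; row i has aⱼ where attribute j ∈ Reli, else bᵢⱼ.
Initial tableau (one row per fragment):
  row 1: a1 b12 a3 a4 a5 a6
  row 2: a1 b22 a3 a4 a5 b26
  row 3: b31 a2 a3 a4 a5 a6
Rows 1 and 2 agree on X1, X4; apply X1, X4→X5, X6 and equate their X5, X6 entries.
Rows 1 and 2 agree on X3, X4, X6; apply X3, X4, X6→X2 and equate their X2 entries.
Rows 1 and 3 agree on X3, X4, X6; apply X3, X4, X6→X2 and equate their X2 entries.
Row 1 is now all distinguished symbols — the join is lossless.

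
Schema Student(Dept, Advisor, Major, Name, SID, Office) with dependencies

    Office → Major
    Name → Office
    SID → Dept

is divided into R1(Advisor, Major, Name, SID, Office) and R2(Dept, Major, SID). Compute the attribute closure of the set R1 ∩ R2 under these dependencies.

Dept, Major, SID

R1 ∩ R2 = {Major, SID}.
SID → Dept applies, adding Dept
Closure: {Dept, Major, SID}.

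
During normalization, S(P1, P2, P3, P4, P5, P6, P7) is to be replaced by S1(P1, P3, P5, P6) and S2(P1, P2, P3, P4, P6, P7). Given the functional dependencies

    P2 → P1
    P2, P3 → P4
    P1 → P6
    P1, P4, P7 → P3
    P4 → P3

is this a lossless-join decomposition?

No

Common attributes: S1 ∩ S2 = {P1, P3, P6}.
No dependency enlarges {P1, P3, P6}, so (P1, P3, P6)⁺ = {P1, P3, P6}.
The closure contains neither all of S1 = {P1, P3, P5, P6} nor all of S2 = {P1, P2, P3, P4, P6, P7}, so the common attributes are not a superkey of either fragment. The join is lossy.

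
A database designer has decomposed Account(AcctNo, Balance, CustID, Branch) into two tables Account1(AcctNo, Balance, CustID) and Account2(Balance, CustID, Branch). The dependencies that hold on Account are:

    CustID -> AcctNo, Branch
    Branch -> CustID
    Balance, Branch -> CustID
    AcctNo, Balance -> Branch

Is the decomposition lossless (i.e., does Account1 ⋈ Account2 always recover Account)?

Yes

Common attributes: Account1 ∩ Account2 = {Balance, CustID}.
Closure of {Balance, CustID}: CustID → AcctNo, Branch applies, adding AcctNo, Branch. So (Balance, CustID)⁺ = {AcctNo, Balance, CustID, Branch}.
This closure contains every attribute of Account1, so Account1 ∩ Account2 → Account1. The join is lossless.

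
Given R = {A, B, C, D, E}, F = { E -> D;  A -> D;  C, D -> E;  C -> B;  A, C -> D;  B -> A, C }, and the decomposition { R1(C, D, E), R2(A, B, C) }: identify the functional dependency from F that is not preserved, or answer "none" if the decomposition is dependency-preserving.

Check A → D: no single fragment contains all of {A, D}, and the restricted closure of {A} across the fragments never reaches {D}.
E → D is preserved.
C, D → E is preserved.
C → B is preserved.
A, C → D is preserved.
B → A, C is preserved.

A -> D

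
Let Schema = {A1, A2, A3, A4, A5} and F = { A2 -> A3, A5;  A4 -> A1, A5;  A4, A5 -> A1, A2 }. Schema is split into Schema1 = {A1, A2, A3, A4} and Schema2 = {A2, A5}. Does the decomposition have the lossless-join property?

Common attributes: Schema1 ∩ Schema2 = {A2}.
Closure of {A2}: A2 → A3, A5 applies, adding A3, A5. So (A2)⁺ = {A2, A3, A5}.
This closure contains every attribute of Schema2, so Schema1 ∩ Schema2 → Schema2. The join is lossless.

Yes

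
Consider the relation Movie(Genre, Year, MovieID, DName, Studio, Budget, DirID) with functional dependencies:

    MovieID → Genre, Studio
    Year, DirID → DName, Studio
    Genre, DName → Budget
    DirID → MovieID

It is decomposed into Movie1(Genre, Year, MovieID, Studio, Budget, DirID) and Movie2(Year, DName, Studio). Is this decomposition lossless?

Common attributes: Movie1 ∩ Movie2 = {Year, Studio}.
No dependency enlarges {Year, Studio}, so (Year, Studio)⁺ = {Year, Studio}.
The closure contains neither all of Movie1 = {Genre, Year, MovieID, Studio, Budget, DirID} nor all of Movie2 = {Year, DName, Studio}, so the common attributes are not a superkey of either fragment. The join is lossy.

No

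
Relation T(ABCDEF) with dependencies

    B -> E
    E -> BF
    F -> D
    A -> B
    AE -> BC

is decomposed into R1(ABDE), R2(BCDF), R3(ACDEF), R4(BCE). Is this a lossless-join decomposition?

Chase test. Columns are ABCDEF; row i has aⱼ where attribute j ∈ Ri, else bᵢⱼ.
Initial tableau (one row per fragment):
  row 1: a1 a2 b13 a4 a5 b16
  row 2: b21 a2 a3 a4 b25 a6
  row 3: a1 b32 a3 a4 a5 a6
  row 4: b41 a2 a3 b44 a5 b46
Rows 1 and 2 agree on B; apply B→E and equate their E entries.
Rows 1 and 2 agree on E; apply E→BF and equate their BF entries.
Rows 1 and 3 agree on E; apply E→BF and equate their BF entries.
Rows 1 and 4 agree on E; apply E→BF and equate their BF entries.
Rows 1 and 4 agree on F; apply F→D and equate their D entries.
Rows 1 and 3 agree on AE; apply AE→BC and equate their BC entries.
Row 1 is now all distinguished symbols — the join is lossless.

Yes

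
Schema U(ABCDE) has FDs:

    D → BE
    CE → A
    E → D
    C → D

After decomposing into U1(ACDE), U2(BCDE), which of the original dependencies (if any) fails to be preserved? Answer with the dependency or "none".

D → BE lies within U2.
CE → A lies within U1.
E → D lies within U1.
C → D lies within U1.
Every dependency is enforceable on the fragments, so the decomposition is dependency-preserving.

none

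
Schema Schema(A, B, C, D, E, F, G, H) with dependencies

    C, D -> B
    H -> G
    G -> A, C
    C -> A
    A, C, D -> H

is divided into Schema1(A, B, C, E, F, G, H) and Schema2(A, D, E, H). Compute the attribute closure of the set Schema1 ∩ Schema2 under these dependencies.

Schema1 ∩ Schema2 = {A, E, H}.
H → G applies, adding G
G → A, C applies, adding C
Closure: {A, C, E, G, H}.

A, C, E, G, H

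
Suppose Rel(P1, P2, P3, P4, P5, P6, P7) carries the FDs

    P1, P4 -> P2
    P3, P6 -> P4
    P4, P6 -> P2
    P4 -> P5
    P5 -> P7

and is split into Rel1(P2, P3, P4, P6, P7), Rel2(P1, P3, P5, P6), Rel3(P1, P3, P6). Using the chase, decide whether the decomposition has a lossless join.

Chase test. Columns are P1, P2, P3, P4, P5, P6, P7; row i has aⱼ where attribute j ∈ Reli, else bᵢⱼ.
Initial tableau (one row per fragment):
  row 1: b11 a2 a3 a4 b15 a6 a7
  row 2: a1 b22 a3 b24 a5 a6 b27
  row 3: a1 b32 a3 b34 b35 a6 b37
Rows 1 and 2 agree on P3, P6; apply P3, P6→P4 and equate their P4 entries.
Rows 1 and 3 agree on P3, P6; apply P3, P6→P4 and equate their P4 entries.
Rows 1 and 2 agree on P4, P6; apply P4, P6→P2 and equate their P2 entries.
Rows 1 and 3 agree on P4, P6; apply P4, P6→P2 and equate their P2 entries.
Rows 1 and 2 agree on P4; apply P4→P5 and equate their P5 entries.
Rows 1 and 3 agree on P4; apply P4→P5 and equate their P5 entries.
Rows 1 and 2 agree on P5; apply P5→P7 and equate their P7 entries.
Rows 1 and 3 agree on P5; apply P5→P7 and equate their P7 entries.
Row 2 is now all distinguished symbols — the join is lossless.

Yes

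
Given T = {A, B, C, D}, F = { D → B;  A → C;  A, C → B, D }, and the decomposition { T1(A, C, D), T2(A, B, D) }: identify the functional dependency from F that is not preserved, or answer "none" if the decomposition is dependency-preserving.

none

D → B lies within T2.
A → C lies within T1.
A, C → B, D: restricted closure across fragments reaches B, D.
Every dependency is enforceable on the fragments, so the decomposition is dependency-preserving.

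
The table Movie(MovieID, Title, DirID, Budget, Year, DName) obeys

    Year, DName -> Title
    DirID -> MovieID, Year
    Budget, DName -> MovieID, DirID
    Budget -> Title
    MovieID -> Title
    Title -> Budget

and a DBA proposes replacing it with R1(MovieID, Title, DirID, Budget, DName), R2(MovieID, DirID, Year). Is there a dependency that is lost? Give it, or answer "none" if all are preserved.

Check Year, DName → Title: no single fragment contains all of {Title, Year, DName}, and the restricted closure of {Year, DName} across the fragments never reaches {Title}.
DirID → MovieID, Year is preserved.
Budget, DName → MovieID, DirID is preserved.
Budget → Title is preserved.
MovieID → Title is preserved.
Title → Budget is preserved.

Year, DName -> Title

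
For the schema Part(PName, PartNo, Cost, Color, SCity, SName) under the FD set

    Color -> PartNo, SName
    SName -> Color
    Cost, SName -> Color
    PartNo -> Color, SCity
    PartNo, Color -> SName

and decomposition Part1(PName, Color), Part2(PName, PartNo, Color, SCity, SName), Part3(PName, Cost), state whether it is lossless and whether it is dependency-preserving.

lossy but dependency-preserving

Lossless test (chase): Rows 1 and 2 agree on Color; apply Color→PartNo, SName and equate their PartNo, SName entries. Rows 1 and 2 agree on PartNo; apply PartNo→Color, SCity and equate their Color, SCity entries. No row becomes fully distinguished — the join is lossy.
Dependency preservation: Cost, SName → Color is not contained in any single fragment, but the restricted closure of its left-hand side across the fragments still reaches the right-hand side; the remaining FDs each lie inside some fragment. All dependencies are preserved.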